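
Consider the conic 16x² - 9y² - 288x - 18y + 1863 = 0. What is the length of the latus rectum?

9

Group: 16(x² - 18x) -9(y² + 2y) = -1863
Complete the square: 16(x - 9)² -9(y + 1)² = -1863 + 1296 - 9 = -576
Dividing both sides by -576: (y + 1)²/64 - (x - 9)²/36 = 1
Hyperbola, center (9, -1), transverse axis vertical; a² = 64, b² = 36.
Latus rectum length = 2b²/a = 2·36/8 = 9.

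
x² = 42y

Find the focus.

(0, 21/2)

Vertex (0, 0); 4p = 42 so p = 21/2. Opens up.
Focus is p units from the vertex along the axis: (h, k + p).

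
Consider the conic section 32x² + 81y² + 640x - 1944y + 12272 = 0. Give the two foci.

(-17, 12) and (-3, 12)

Rearranging, 32(x² + 20x) + 81(y² - 24y) = -12272.
Complete the square in x and y: 32(x + 10)² + 81(y - 12)² = -12272 + 3200 + 11664 = 2592
Divide through by 2592 to get (x + 10)²/81 + (y - 12)²/32 = 1.
Ellipse, center (-10, 12), major axis horizontal; a² = 81, b² = 32.
c² = a² - b² = 81 - 32 = 49, so c = 7.
Foci lie on the horizontal axis through the center: (h ± c, k).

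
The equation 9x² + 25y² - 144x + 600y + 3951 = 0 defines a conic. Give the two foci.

Group the x- and y-terms: 9(x² - 16x) + 25(y² + 24y) = -3951
Complete the square in x and y: 9(x - 8)² + 25(y + 12)² = -3951 + 576 + 3600 = 225
Divide through by 225 to get (x - 8)²/25 + (y + 12)²/9 = 1.
Ellipse, center (8, -12), major axis horizontal; a² = 25, b² = 9.
c² = a² - b² = 25 - 9 = 16, so c = 4.
Foci lie on the horizontal axis through the center: (h ± c, k).

(4, -12) and (12, -12)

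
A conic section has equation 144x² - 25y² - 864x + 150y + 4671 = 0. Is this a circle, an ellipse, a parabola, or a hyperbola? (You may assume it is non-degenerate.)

hyperbola

No xy term. Coefficients of x² and y² are A = 144, C = -25.
A and C have opposite signs ⇒ hyperbola.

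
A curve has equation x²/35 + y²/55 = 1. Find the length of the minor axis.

Center (0, 0). The larger denominator 55 sits under the y-term, so the major axis is vertical; a² = 55, b² = 35.
b² = 35 so b = √35; the minor axis has length 2b = 2√35.

2√35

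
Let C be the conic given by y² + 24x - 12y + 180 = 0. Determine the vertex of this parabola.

(-6, 6)

Only y is squared. Complete the square in y: (y - 6)² = -24(x + 6).
Vertex (-6, 6); 4p = -24 so p = -6. Opens left.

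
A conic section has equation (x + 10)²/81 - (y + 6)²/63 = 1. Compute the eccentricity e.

e = 4/3

Center (-10, -6). The positive term is the x-term, so the transverse axis is horizontal; a² = 81, b² = 63.
c² = a² + b² = 144, so c = 12.
e = c/a = 12/9 = 4/3.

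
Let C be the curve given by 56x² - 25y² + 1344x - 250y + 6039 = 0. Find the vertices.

Rearranging, 56(x² + 24x) -25(y² + 10y) = -6039.
56(x + 12)² -25(y + 5)² = -6039 + 8064 - 625 = 1400
Dividing both sides by 1400: (x + 12)²/25 - (y + 5)²/56 = 1
Hyperbola, center (-12, -5), transverse axis horizontal; a² = 25, b² = 56.
a = 5. Vertices at (h ± a, k).

(-17, -5) and (-7, -5)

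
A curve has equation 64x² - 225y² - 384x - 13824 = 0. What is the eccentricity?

e = 17/15

64(x² - 6x) -225y² = 13824
Complete the square in x and y: 64(x - 3)² -225y² = 13824 + 576 + 0 = 14400
Divide through by 14400 to get (x - 3)²/225 - y²/64 = 1.
Hyperbola, center (3, 0), transverse axis horizontal; a² = 225, b² = 64.
c² = a² + b² = 289, so c = 17.
e = c/a = 17/15.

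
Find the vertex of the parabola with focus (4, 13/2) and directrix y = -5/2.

The vertex is the midpoint between the focus and the directrix along the axis of symmetry.
Axis is vertical (directrix is horizontal). Vertex y-coordinate = (13/2 + (-5/2))/2 = 2; x-coordinate = 4.

(4, 2)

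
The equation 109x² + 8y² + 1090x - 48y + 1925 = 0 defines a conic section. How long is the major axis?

Group the x- and y-terms: 109(x² + 10x) + 8(y² - 6y) = -1925
Complete the square in x and y: 109(x + 5)² + 8(y - 3)² = -1925 + 2725 + 72 = 872
Divide through by 872 to get (x + 5)²/8 + (y - 3)²/109 = 1.
Ellipse, center (-5, 3), major axis vertical; a² = 109, b² = 8.
a² = 109 so a = √109; the major axis has length 2a = 2√109.

2√109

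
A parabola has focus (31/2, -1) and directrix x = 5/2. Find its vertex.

The vertex is the midpoint between the focus and the directrix along the axis of symmetry.
Axis is horizontal (directrix is vertical). Vertex x-coordinate = (31/2 + 5/2)/2 = 9; y-coordinate = -1.

(9, -1)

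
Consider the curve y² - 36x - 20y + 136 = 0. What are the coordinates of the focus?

Only y is squared. Complete the square in y: (y - 10)² = 36(x - 1).
Vertex (1, 10); 4p = 36 so p = 9. Opens right.
Focus is p units from the vertex along the axis: (h + p, k).

(10, 10)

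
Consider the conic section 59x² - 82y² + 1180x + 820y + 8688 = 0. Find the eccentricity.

e = √8319/59

Collect terms: 59(x² + 20x) -82(y² - 10y) = -8688
59(x + 10)² -82(y - 5)² = -8688 + 5900 - 2050 = -4838
Divide through by -4838 to get (y - 5)²/59 - (x + 10)²/82 = 1.
Hyperbola, center (-10, 5), transverse axis vertical; a² = 59, b² = 82.
c² = a² + b² = 141, so c = √141.
e = c/a = √141/√59 = √8319/59.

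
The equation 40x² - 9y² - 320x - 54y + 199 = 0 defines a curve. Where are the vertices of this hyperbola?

Group the x- and y-terms: 40(x² - 8x) -9(y² + 6y) = -199
Completing the square gives 40(x - 4)² -9(y + 3)² = -199 + 640 - 81 = 360.
Divide through by 360 to get (x - 4)²/9 - (y + 3)²/40 = 1.
Hyperbola, center (4, -3), transverse axis horizontal; a² = 9, b² = 40.
a = 3. Vertices at (h ± a, k).

(1, -3) and (7, -3)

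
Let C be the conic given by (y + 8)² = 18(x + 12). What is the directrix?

x = -33/2

Vertex (-12, -8); 4p = 18 so p = 9/2. Opens right.
Directrix is the vertical line x = h − p = -12 − (9/2) = -33/2.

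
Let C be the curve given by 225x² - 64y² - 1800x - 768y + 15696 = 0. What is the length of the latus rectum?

225(x² - 8x) -64(y² + 12y) = -15696
Complete the square: 225(x - 4)² -64(y + 6)² = -15696 + 3600 - 2304 = -14400
Dividing both sides by -14400: (y + 6)²/225 - (x - 4)²/64 = 1
Hyperbola, center (4, -6), transverse axis vertical; a² = 225, b² = 64.
Latus rectum length = 2b²/a = 2·64/15 = 128/15.

128/15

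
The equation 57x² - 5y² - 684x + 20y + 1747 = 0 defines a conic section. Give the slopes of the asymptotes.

Collect terms: 57(x² - 12x) -5(y² - 4y) = -1747
Complete the square: 57(x - 6)² -5(y - 2)² = -1747 + 2052 - 20 = 285
Dividing both sides by 285: (x - 6)²/5 - (y - 2)²/57 = 1
Hyperbola, center (6, 2), transverse axis horizontal; a² = 5, b² = 57.
For a horizontal hyperbola the asymptotes have slope ±b/a.
Here that is ±√57/√5 = ±√285/5.

√285/5 and -√285/5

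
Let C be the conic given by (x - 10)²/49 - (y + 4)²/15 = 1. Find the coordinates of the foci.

(2, -4) and (18, -4)

Center (10, -4). The positive term is the x-term, so the transverse axis is horizontal; a² = 49, b² = 15.
c² = a² + b² = 49 + 15 = 64, so c = 8.
Foci lie on the horizontal axis through the center: (h ± c, k).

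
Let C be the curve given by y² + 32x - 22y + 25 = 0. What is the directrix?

Only y is squared. Complete the square in y: (y - 11)² = -32(x - 3).
Vertex (3, 11); 4p = -32 so p = -8. Opens left.
Directrix is the vertical line x = h − p = 3 − (-8) = 11.

x = 11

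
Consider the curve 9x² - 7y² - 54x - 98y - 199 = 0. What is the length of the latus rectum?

14/3

Group: 9(x² - 6x) -7(y² + 14y) = 199
Complete the square: 9(x - 3)² -7(y + 7)² = 199 + 81 - 343 = -63
Dividing both sides by -63: (y + 7)²/9 - (x - 3)²/7 = 1
Hyperbola, center (3, -7), transverse axis vertical; a² = 9, b² = 7.
Latus rectum length = 2b²/a = 2·7/3 = 14/3.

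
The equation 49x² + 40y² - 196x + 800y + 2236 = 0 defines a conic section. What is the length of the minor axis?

4√10

Group the x- and y-terms: 49(x² - 4x) + 40(y² + 20y) = -2236
49(x - 2)² + 40(y + 10)² = -2236 + 196 + 4000 = 1960
Divide by 1960: (x - 2)²/40 + (y + 10)²/49 = 1
Ellipse, center (2, -10), major axis vertical; a² = 49, b² = 40.
b² = 40 so b = 2√10; the minor axis has length 2b = 4√10.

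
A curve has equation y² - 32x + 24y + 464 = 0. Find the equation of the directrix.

Only y is squared. Complete the square in y: (y + 12)² = 32(x - 10).
Vertex (10, -12); 4p = 32 so p = 8. Opens right.
Directrix is the vertical line x = h − p = 10 − (8) = 2.

x = 2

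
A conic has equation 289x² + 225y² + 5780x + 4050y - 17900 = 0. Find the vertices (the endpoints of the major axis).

(-10, -26) and (-10, 8)

289(x² + 20x) + 225(y² + 18y) = 17900
Complete the square in x and y: 289(x + 10)² + 225(y + 9)² = 17900 + 28900 + 18225 = 65025
Divide by 65025: (x + 10)²/225 + (y + 9)²/289 = 1
Ellipse, center (-10, -9), major axis vertical; a² = 289, b² = 225.
a = 17. Vertices at (h, k ± a).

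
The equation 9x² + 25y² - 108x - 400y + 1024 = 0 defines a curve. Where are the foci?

Group the x- and y-terms: 9(x² - 12x) + 25(y² - 16y) = -1024
Completing the square gives 9(x - 6)² + 25(y - 8)² = -1024 + 324 + 1600 = 900.
Divide through by 900 to get (x - 6)²/100 + (y - 8)²/36 = 1.
Ellipse, center (6, 8), major axis horizontal; a² = 100, b² = 36.
c² = a² - b² = 100 - 36 = 64, so c = 8.
Foci lie on the horizontal axis through the center: (h ± c, k).

(-2, 8) and (14, 8)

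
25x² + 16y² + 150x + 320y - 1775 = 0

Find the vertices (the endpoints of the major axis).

(-3, -25) and (-3, 5)

Collect terms: 25(x² + 6x) + 16(y² + 20y) = 1775
Complete the square in x and y: 25(x + 3)² + 16(y + 10)² = 1775 + 225 + 1600 = 3600
Divide through by 3600 to get (x + 3)²/144 + (y + 10)²/225 = 1.
Ellipse, center (-3, -10), major axis vertical; a² = 225, b² = 144.
a = 15. Vertices at (h, k ± a).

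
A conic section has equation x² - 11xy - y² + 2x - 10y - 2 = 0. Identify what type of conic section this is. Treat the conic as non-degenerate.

A = 1, B = -11, C = -1.
Discriminant B² − 4AC = (-11)² − 4·1·(-1) = 125.
B² − 4AC > 0 ⇒ hyperbola.

hyperbola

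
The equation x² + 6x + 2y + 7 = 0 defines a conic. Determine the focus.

(-3, 1/2)

Only x is squared. Complete the square in x: (x + 3)² = -2(y - 1).
Vertex (-3, 1); 4p = -2 so p = -1/2. Opens down.
Focus is p units from the vertex along the axis: (h, k + p).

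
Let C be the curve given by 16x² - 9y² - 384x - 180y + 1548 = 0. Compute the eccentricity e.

Group the x- and y-terms: 16(x² - 24x) -9(y² + 20y) = -1548
Complete the square in x and y: 16(x - 12)² -9(y + 10)² = -1548 + 2304 - 900 = -144
Divide through by -144 to get (y + 10)²/16 - (x - 12)²/9 = 1.
Hyperbola, center (12, -10), transverse axis vertical; a² = 16, b² = 9.
c² = a² + b² = 25, so c = 5.
e = c/a = 5/4.

e = 5/4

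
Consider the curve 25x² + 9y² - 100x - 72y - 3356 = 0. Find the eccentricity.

25(x² - 4x) + 9(y² - 8y) = 3356
Complete the square in x and y: 25(x - 2)² + 9(y - 4)² = 3356 + 100 + 144 = 3600
Divide by 3600: (x - 2)²/144 + (y - 4)²/400 = 1
Ellipse, center (2, 4), major axis vertical; a² = 400, b² = 144.
c² = a² - b² = 256, so c = 16.
e = c/a = 16/20 = 4/5.

e = 4/5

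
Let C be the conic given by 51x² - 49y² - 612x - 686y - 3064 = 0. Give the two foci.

Group: 51(x² - 12x) -49(y² + 14y) = 3064
Complete the square: 51(x - 6)² -49(y + 7)² = 3064 + 1836 - 2401 = 2499
Divide through by 2499 to get (x - 6)²/49 - (y + 7)²/51 = 1.
Hyperbola, center (6, -7), transverse axis horizontal; a² = 49, b² = 51.
c² = a² + b² = 49 + 51 = 100, so c = 10.
Foci lie on the horizontal axis through the center: (h ± c, k).

(-4, -7) and (16, -7)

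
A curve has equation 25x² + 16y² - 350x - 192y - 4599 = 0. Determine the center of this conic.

(7, 6)

Group: 25(x² - 14x) + 16(y² - 12y) = 4599
Completing the square gives 25(x - 7)² + 16(y - 6)² = 4599 + 1225 + 576 = 6400.
Divide by 6400: (x - 7)²/256 + (y - 6)²/400 = 1
Ellipse with center (7, 6).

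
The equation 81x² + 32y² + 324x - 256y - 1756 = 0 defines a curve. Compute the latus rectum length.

64/9

Collect terms: 81(x² + 4x) + 32(y² - 8y) = 1756
Complete the square in x and y: 81(x + 2)² + 32(y - 4)² = 1756 + 324 + 512 = 2592
Divide through by 2592 to get (x + 2)²/32 + (y - 4)²/81 = 1.
Ellipse, center (-2, 4), major axis vertical; a² = 81, b² = 32.
Latus rectum length = 2b²/a = 2·32/9 = 64/9.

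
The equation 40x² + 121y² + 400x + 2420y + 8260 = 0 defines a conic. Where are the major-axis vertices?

Group: 40(x² + 10x) + 121(y² + 20y) = -8260
Complete the square: 40(x + 5)² + 121(y + 10)² = -8260 + 1000 + 12100 = 4840
Divide by 4840: (x + 5)²/121 + (y + 10)²/40 = 1
Ellipse, center (-5, -10), major axis horizontal; a² = 121, b² = 40.
a = 11. Vertices at (h ± a, k).

(-16, -10) and (6, -10)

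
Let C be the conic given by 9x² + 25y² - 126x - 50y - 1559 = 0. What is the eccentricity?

e = 4/5

9(x² - 14x) + 25(y² - 2y) = 1559
Complete the square: 9(x - 7)² + 25(y - 1)² = 1559 + 441 + 25 = 2025
Divide by 2025: (x - 7)²/225 + (y - 1)²/81 = 1
Ellipse, center (7, 1), major axis horizontal; a² = 225, b² = 81.
c² = a² - b² = 144, so c = 12.
e = c/a = 12/15 = 4/5.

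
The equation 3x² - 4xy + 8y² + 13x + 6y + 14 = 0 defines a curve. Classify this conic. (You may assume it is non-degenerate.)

A = 3, B = -4, C = 8.
Discriminant B² − 4AC = (-4)² − 4·3·8 = -80.
B² − 4AC < 0 ⇒ ellipse.

ellipse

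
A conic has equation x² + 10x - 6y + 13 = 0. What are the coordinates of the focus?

(-5, -1/2)

Only x is squared. Complete the square in x: (x + 5)² = 6(y + 2).
Vertex (-5, -2); 4p = 6 so p = 3/2. Opens up.
Focus is p units from the vertex along the axis: (h, k + p).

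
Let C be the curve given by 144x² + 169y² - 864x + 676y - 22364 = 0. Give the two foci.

Rearranging, 144(x² - 6x) + 169(y² + 4y) = 22364.
144(x - 3)² + 169(y + 2)² = 22364 + 1296 + 676 = 24336
Divide by 24336: (x - 3)²/169 + (y + 2)²/144 = 1
Ellipse, center (3, -2), major axis horizontal; a² = 169, b² = 144.
c² = a² - b² = 169 - 144 = 25, so c = 5.
Foci lie on the horizontal axis through the center: (h ± c, k).

(-2, -2) and (8, -2)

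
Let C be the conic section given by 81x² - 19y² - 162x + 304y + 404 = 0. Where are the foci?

(1, -2) and (1, 18)

81(x² - 2x) -19(y² - 16y) = -404
Complete the square in x and y: 81(x - 1)² -19(y - 8)² = -404 + 81 - 1216 = -1539
Divide by -1539: (y - 8)²/81 - (x - 1)²/19 = 1
Hyperbola, center (1, 8), transverse axis vertical; a² = 81, b² = 19.
c² = a² + b² = 81 + 19 = 100, so c = 10.
Foci lie on the vertical axis through the center: (h, k ± c).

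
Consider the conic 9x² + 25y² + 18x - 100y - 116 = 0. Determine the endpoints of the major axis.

(-6, 2) and (4, 2)

9(x² + 2x) + 25(y² - 4y) = 116
Complete the square in x and y: 9(x + 1)² + 25(y - 2)² = 116 + 9 + 100 = 225
Divide through by 225 to get (x + 1)²/25 + (y - 2)²/9 = 1.
Ellipse, center (-1, 2), major axis horizontal; a² = 25, b² = 9.
a = 5. Vertices at (h ± a, k).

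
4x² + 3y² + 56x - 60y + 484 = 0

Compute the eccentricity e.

e = 1/2

Group the x- and y-terms: 4(x² + 14x) + 3(y² - 20y) = -484
Complete the square: 4(x + 7)² + 3(y - 10)² = -484 + 196 + 300 = 12
Divide by 12: (x + 7)²/3 + (y - 10)²/4 = 1
Ellipse, center (-7, 10), major axis vertical; a² = 4, b² = 3.
c² = a² - b² = 1, so c = 1.
e = c/a = 1/2.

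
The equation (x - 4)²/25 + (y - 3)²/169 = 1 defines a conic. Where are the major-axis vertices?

Center (4, 3). The larger denominator 169 sits under the y-term, so the major axis is vertical; a² = 169, b² = 25.
a = 13. Vertices at (h, k ± a).

(4, -10) and (4, 16)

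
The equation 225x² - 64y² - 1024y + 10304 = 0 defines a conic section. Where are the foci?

(0, -25) and (0, 9)

Collect terms: 225x² -64(y² + 16y) = -10304
Complete the square in x and y: 225x² -64(y + 8)² = -10304 + 0 - 4096 = -14400
Divide by -14400: (y + 8)²/225 - x²/64 = 1
Hyperbola, center (0, -8), transverse axis vertical; a² = 225, b² = 64.
c² = a² + b² = 225 + 64 = 289, so c = 17.
Foci lie on the vertical axis through the center: (h, k ± c).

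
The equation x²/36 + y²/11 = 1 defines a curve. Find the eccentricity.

Center (0, 0). The larger denominator 36 sits under the x-term, so the major axis is horizontal; a² = 36, b² = 11.
c² = a² - b² = 25, so c = 5.
e = c/a = 5/6.

e = 5/6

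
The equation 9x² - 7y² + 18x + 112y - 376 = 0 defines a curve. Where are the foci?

(-1, 4) and (-1, 12)

Rearranging, 9(x² + 2x) -7(y² - 16y) = 376.
Completing the square gives 9(x + 1)² -7(y - 8)² = 376 + 9 - 448 = -63.
Dividing both sides by -63: (y - 8)²/9 - (x + 1)²/7 = 1
Hyperbola, center (-1, 8), transverse axis vertical; a² = 9, b² = 7.
c² = a² + b² = 9 + 7 = 16, so c = 4.
Foci lie on the vertical axis through the center: (h, k ± c).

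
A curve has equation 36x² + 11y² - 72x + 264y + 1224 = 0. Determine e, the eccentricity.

Rearranging, 36(x² - 2x) + 11(y² + 24y) = -1224.
Completing the square gives 36(x - 1)² + 11(y + 12)² = -1224 + 36 + 1584 = 396.
Divide by 396: (x - 1)²/11 + (y + 12)²/36 = 1
Ellipse, center (1, -12), major axis vertical; a² = 36, b² = 11.
c² = a² - b² = 25, so c = 5.
e = c/a = 5/6.

e = 5/6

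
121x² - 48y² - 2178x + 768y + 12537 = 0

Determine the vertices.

121(x² - 18x) -48(y² - 16y) = -12537
121(x - 9)² -48(y - 8)² = -12537 + 9801 - 3072 = -5808
Dividing both sides by -5808: (y - 8)²/121 - (x - 9)²/48 = 1
Hyperbola, center (9, 8), transverse axis vertical; a² = 121, b² = 48.
a = 11. Vertices at (h, k ± a).

(9, -3) and (9, 19)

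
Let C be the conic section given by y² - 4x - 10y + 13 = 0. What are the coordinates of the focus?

(-2, 5)

Only y is squared. Complete the square in y: (y - 5)² = 4(x + 3).
Vertex (-3, 5); 4p = 4 so p = 1. Opens right.
Focus is p units from the vertex along the axis: (h + p, k).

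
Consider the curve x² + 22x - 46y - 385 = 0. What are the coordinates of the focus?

Only x is squared. Complete the square in x: (x + 11)² = 46(y + 11).
Vertex (-11, -11); 4p = 46 so p = 23/2. Opens up.
Focus is p units from the vertex along the axis: (h, k + p).

(-11, 1/2)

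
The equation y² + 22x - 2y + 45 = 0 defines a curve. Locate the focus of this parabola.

Only y is squared. Complete the square in y: (y - 1)² = -22(x + 2).
Vertex (-2, 1); 4p = -22 so p = -11/2. Opens left.
Focus is p units from the vertex along the axis: (h + p, k).

(-15/2, 1)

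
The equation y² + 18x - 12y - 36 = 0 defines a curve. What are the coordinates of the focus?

Only y is squared. Complete the square in y: (y - 6)² = -18(x - 4).
Vertex (4, 6); 4p = -18 so p = -9/2. Opens left.
Focus is p units from the vertex along the axis: (h + p, k).

(-1/2, 6)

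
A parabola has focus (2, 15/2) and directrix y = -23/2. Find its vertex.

(2, -2)

The vertex is the midpoint between the focus and the directrix along the axis of symmetry.
Axis is vertical (directrix is horizontal). Vertex y-coordinate = (15/2 + (-23/2))/2 = -2; x-coordinate = 2.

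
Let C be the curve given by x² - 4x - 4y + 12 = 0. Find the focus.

(2, 3)

Only x is squared. Complete the square in x: (x - 2)² = 4(y - 2).
Vertex (2, 2); 4p = 4 so p = 1. Opens up.
Focus is p units from the vertex along the axis: (h, k + p).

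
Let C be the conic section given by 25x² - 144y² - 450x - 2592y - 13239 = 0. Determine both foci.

(-4, -9) and (22, -9)

Collect terms: 25(x² - 18x) -144(y² + 18y) = 13239
25(x - 9)² -144(y + 9)² = 13239 + 2025 - 11664 = 3600
Dividing both sides by 3600: (x - 9)²/144 - (y + 9)²/25 = 1
Hyperbola, center (9, -9), transverse axis horizontal; a² = 144, b² = 25.
c² = a² + b² = 144 + 25 = 169, so c = 13.
Foci lie on the horizontal axis through the center: (h ± c, k).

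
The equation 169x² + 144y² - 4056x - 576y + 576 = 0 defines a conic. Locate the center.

(12, 2)

Collect terms: 169(x² - 24x) + 144(y² - 4y) = -576
Complete the square in x and y: 169(x - 12)² + 144(y - 2)² = -576 + 24336 + 576 = 24336
Divide through by 24336 to get (x - 12)²/144 + (y - 2)²/169 = 1.
Ellipse with center (12, 2).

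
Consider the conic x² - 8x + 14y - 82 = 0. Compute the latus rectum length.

14

Only x is squared. Complete the square in x: (x - 4)² = -14(y - 7).
Vertex (4, 7); 4p = -14 so p = -7/2. Opens down.
Latus rectum length = |4p| = 14.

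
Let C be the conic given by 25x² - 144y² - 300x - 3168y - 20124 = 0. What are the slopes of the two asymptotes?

5/12 and -5/12

Rearranging, 25(x² - 12x) -144(y² + 22y) = 20124.
25(x - 6)² -144(y + 11)² = 20124 + 900 - 17424 = 3600
Dividing both sides by 3600: (x - 6)²/144 - (y + 11)²/25 = 1
Hyperbola, center (6, -11), transverse axis horizontal; a² = 144, b² = 25.
For a horizontal hyperbola the asymptotes have slope ±b/a.
Here that is ±5/12.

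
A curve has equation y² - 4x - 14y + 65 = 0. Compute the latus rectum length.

4

Only y is squared. Complete the square in y: (y - 7)² = 4(x - 4).
Vertex (4, 7); 4p = 4 so p = 1. Opens right.
Latus rectum length = |4p| = 4.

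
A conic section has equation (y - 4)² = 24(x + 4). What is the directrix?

Vertex (-4, 4); 4p = 24 so p = 6. Opens right.
Directrix is the vertical line x = h − p = -4 − (6) = -10.

x = -10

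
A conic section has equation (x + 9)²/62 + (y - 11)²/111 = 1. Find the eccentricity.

Center (-9, 11). The larger denominator 111 sits under the y-term, so the major axis is vertical; a² = 111, b² = 62.
c² = a² - b² = 49, so c = 7.
e = c/a = 7/√111 = 7√111/111.

e = 7√111/111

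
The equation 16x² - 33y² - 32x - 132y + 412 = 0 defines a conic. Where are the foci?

16(x² - 2x) -33(y² + 4y) = -412
16(x - 1)² -33(y + 2)² = -412 + 16 - 132 = -528
Divide by -528: (y + 2)²/16 - (x - 1)²/33 = 1
Hyperbola, center (1, -2), transverse axis vertical; a² = 16, b² = 33.
c² = a² + b² = 16 + 33 = 49, so c = 7.
Foci lie on the vertical axis through the center: (h, k ± c).

(1, -9) and (1, 5)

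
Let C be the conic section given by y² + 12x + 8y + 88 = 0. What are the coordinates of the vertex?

Only y is squared. Complete the square in y: (y + 4)² = -12(x + 6).
Vertex (-6, -4); 4p = -12 so p = -3. Opens left.

(-6, -4)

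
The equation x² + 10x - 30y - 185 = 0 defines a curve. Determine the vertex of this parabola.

Only x is squared. Complete the square in x: (x + 5)² = 30(y + 7).
Vertex (-5, -7); 4p = 30 so p = 15/2. Opens up.

(-5, -7)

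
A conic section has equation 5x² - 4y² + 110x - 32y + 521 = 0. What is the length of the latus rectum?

5

5(x² + 22x) -4(y² + 8y) = -521
5(x + 11)² -4(y + 4)² = -521 + 605 - 64 = 20
Divide by 20: (x + 11)²/4 - (y + 4)²/5 = 1
Hyperbola, center (-11, -4), transverse axis horizontal; a² = 4, b² = 5.
Latus rectum length = 2b²/a = 2·5/2 = 5.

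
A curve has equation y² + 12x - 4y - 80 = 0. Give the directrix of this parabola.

x = 10

Only y is squared. Complete the square in y: (y - 2)² = -12(x - 7).
Vertex (7, 2); 4p = -12 so p = -3. Opens left.
Directrix is the vertical line x = h − p = 7 − (-3) = 10.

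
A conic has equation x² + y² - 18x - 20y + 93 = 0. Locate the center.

(9, 10)

Group: (x² - 18x) + (y² - 20y) = -93
Complete the square: (x - 9)² + (y - 10)² = -93 + 81 + 100 = 88
So (x - 9)² + (y - 10)² = 88.
Circle centered at (9, 10) with r² = 88.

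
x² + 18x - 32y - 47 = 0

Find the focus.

Only x is squared. Complete the square in x: (x + 9)² = 32(y + 4).
Vertex (-9, -4); 4p = 32 so p = 8. Opens up.
Focus is p units from the vertex along the axis: (h, k + p).

(-9, 4)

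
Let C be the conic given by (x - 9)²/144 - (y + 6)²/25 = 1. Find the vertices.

(-3, -6) and (21, -6)

Center (9, -6). The positive term is the x-term, so the transverse axis is horizontal; a² = 144, b² = 25.
a = 12. Vertices at (h ± a, k).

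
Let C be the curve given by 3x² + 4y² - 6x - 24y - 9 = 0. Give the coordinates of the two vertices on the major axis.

Collect terms: 3(x² - 2x) + 4(y² - 6y) = 9
Complete the square: 3(x - 1)² + 4(y - 3)² = 9 + 3 + 36 = 48
Divide through by 48 to get (x - 1)²/16 + (y - 3)²/12 = 1.
Ellipse, center (1, 3), major axis horizontal; a² = 16, b² = 12.
a = 4. Vertices at (h ± a, k).

(-3, 3) and (5, 3)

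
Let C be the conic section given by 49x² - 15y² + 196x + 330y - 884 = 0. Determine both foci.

(-2, 3) and (-2, 19)

Rearranging, 49(x² + 4x) -15(y² - 22y) = 884.
Completing the square gives 49(x + 2)² -15(y - 11)² = 884 + 196 - 1815 = -735.
Divide through by -735 to get (y - 11)²/49 - (x + 2)²/15 = 1.
Hyperbola, center (-2, 11), transverse axis vertical; a² = 49, b² = 15.
c² = a² + b² = 49 + 15 = 64, so c = 8.
Foci lie on the vertical axis through the center: (h, k ± c).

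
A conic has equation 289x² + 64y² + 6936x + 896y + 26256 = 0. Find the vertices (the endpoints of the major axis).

(-12, -24) and (-12, 10)

Group: 289(x² + 24x) + 64(y² + 14y) = -26256
Complete the square: 289(x + 12)² + 64(y + 7)² = -26256 + 41616 + 3136 = 18496
Divide by 18496: (x + 12)²/64 + (y + 7)²/289 = 1
Ellipse, center (-12, -7), major axis vertical; a² = 289, b² = 64.
a = 17. Vertices at (h, k ± a).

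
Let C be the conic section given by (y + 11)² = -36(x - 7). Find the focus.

(-2, -11)

Vertex (7, -11); 4p = -36 so p = -9. Opens left.
Focus is p units from the vertex along the axis: (h + p, k).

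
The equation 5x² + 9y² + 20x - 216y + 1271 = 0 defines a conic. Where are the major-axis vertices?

5(x² + 4x) + 9(y² - 24y) = -1271
5(x + 2)² + 9(y - 12)² = -1271 + 20 + 1296 = 45
Dividing both sides by 45: (x + 2)²/9 + (y - 12)²/5 = 1
Ellipse, center (-2, 12), major axis horizontal; a² = 9, b² = 5.
a = 3. Vertices at (h ± a, k).

(-5, 12) and (1, 12)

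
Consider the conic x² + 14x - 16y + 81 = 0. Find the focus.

Only x is squared. Complete the square in x: (x + 7)² = 16(y - 2).
Vertex (-7, 2); 4p = 16 so p = 4. Opens up.
Focus is p units from the vertex along the axis: (h, k + p).

(-7, 6)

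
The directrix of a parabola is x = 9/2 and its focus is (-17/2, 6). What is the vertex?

(-2, 6)

The vertex is the midpoint between the focus and the directrix along the axis of symmetry.
Axis is horizontal (directrix is vertical). Vertex x-coordinate = (-17/2 + 9/2)/2 = -2; y-coordinate = 6.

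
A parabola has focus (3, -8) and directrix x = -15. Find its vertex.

(-6, -8)

The vertex is the midpoint between the focus and the directrix along the axis of symmetry.
Axis is horizontal (directrix is vertical). Vertex x-coordinate = (3 + (-15))/2 = -6; y-coordinate = -8.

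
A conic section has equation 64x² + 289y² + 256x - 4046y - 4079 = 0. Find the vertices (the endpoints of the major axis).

Group the x- and y-terms: 64(x² + 4x) + 289(y² - 14y) = 4079
64(x + 2)² + 289(y - 7)² = 4079 + 256 + 14161 = 18496
Dividing both sides by 18496: (x + 2)²/289 + (y - 7)²/64 = 1
Ellipse, center (-2, 7), major axis horizontal; a² = 289, b² = 64.
a = 17. Vertices at (h ± a, k).

(-19, 7) and (15, 7)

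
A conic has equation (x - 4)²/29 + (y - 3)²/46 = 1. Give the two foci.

Center (4, 3). The larger denominator 46 sits under the y-term, so the major axis is vertical; a² = 46, b² = 29.
c² = a² - b² = 46 - 29 = 17, so c = √17.
Foci lie on the vertical axis through the center: (h, k ± c).

(4, 3 - √17) and (4, 3 + √17)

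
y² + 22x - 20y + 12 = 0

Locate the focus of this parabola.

(-3/2, 10)

Only y is squared. Complete the square in y: (y - 10)² = -22(x - 4).
Vertex (4, 10); 4p = -22 so p = -11/2. Opens left.
Focus is p units from the vertex along the axis: (h + p, k).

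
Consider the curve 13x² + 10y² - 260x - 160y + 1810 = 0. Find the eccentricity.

e = √39/13

13(x² - 20x) + 10(y² - 16y) = -1810
13(x - 10)² + 10(y - 8)² = -1810 + 1300 + 640 = 130
Dividing both sides by 130: (x - 10)²/10 + (y - 8)²/13 = 1
Ellipse, center (10, 8), major axis vertical; a² = 13, b² = 10.
c² = a² - b² = 3, so c = √3.
e = c/a = √3/√13 = √39/13.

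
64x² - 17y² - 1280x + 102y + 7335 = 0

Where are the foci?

(10, -6) and (10, 12)

Group: 64(x² - 20x) -17(y² - 6y) = -7335
Completing the square gives 64(x - 10)² -17(y - 3)² = -7335 + 6400 - 153 = -1088.
Divide by -1088: (y - 3)²/64 - (x - 10)²/17 = 1
Hyperbola, center (10, 3), transverse axis vertical; a² = 64, b² = 17.
c² = a² + b² = 64 + 17 = 81, so c = 9.
Foci lie on the vertical axis through the center: (h, k ± c).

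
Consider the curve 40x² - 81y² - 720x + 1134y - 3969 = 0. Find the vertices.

Collect terms: 40(x² - 18x) -81(y² - 14y) = 3969
Completing the square gives 40(x - 9)² -81(y - 7)² = 3969 + 3240 - 3969 = 3240.
Divide by 3240: (x - 9)²/81 - (y - 7)²/40 = 1
Hyperbola, center (9, 7), transverse axis horizontal; a² = 81, b² = 40.
a = 9. Vertices at (h ± a, k).

(0, 7) and (18, 7)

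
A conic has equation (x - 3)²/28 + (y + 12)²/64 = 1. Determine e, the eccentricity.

Center (3, -12). The larger denominator 64 sits under the y-term, so the major axis is vertical; a² = 64, b² = 28.
c² = a² - b² = 36, so c = 6.
e = c/a = 6/8 = 3/4.

e = 3/4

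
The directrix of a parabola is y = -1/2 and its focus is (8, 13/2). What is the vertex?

(8, 3)

The vertex is the midpoint between the focus and the directrix along the axis of symmetry.
Axis is vertical (directrix is horizontal). Vertex y-coordinate = (13/2 + (-1/2))/2 = 3; x-coordinate = 8.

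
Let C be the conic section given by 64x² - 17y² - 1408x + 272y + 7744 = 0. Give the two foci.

(11, -1) and (11, 17)

Group the x- and y-terms: 64(x² - 22x) -17(y² - 16y) = -7744
64(x - 11)² -17(y - 8)² = -7744 + 7744 - 1088 = -1088
Divide by -1088: (y - 8)²/64 - (x - 11)²/17 = 1
Hyperbola, center (11, 8), transverse axis vertical; a² = 64, b² = 17.
c² = a² + b² = 64 + 17 = 81, so c = 9.
Foci lie on the vertical axis through the center: (h, k ± c).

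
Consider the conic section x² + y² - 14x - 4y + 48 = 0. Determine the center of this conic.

(x² - 14x) + (y² - 4y) = -48
Complete the square in x and y: (x - 7)² + (y - 2)² = -48 + 49 + 4 = 5
So (x - 7)² + (y - 2)² = 5.
Circle centered at (7, 2) with r² = 5.

(7, 2)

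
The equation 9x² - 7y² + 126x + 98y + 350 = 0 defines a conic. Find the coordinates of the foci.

9(x² + 14x) -7(y² - 14y) = -350
Complete the square in x and y: 9(x + 7)² -7(y - 7)² = -350 + 441 - 343 = -252
Dividing both sides by -252: (y - 7)²/36 - (x + 7)²/28 = 1
Hyperbola, center (-7, 7), transverse axis vertical; a² = 36, b² = 28.
c² = a² + b² = 36 + 28 = 64, so c = 8.
Foci lie on the vertical axis through the center: (h, k ± c).

(-7, -1) and (-7, 15)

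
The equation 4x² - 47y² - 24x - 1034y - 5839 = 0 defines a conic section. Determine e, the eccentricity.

Group: 4(x² - 6x) -47(y² + 22y) = 5839
Completing the square gives 4(x - 3)² -47(y + 11)² = 5839 + 36 - 5687 = 188.
Divide through by 188 to get (x - 3)²/47 - (y + 11)²/4 = 1.
Hyperbola, center (3, -11), transverse axis horizontal; a² = 47, b² = 4.
c² = a² + b² = 51, so c = √51.
e = c/a = √51/√47 = √2397/47.

e = √2397/47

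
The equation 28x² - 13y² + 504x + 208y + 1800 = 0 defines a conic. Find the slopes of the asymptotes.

Group the x- and y-terms: 28(x² + 18x) -13(y² - 16y) = -1800
Complete the square in x and y: 28(x + 9)² -13(y - 8)² = -1800 + 2268 - 832 = -364
Divide by -364: (y - 8)²/28 - (x + 9)²/13 = 1
Hyperbola, center (-9, 8), transverse axis vertical; a² = 28, b² = 13.
For a vertical hyperbola the asymptotes have slope ±a/b.
Here that is ±2√7/√13 = ±2√91/13.

2√91/13 and -2√91/13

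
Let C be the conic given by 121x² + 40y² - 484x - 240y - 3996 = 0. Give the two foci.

121(x² - 4x) + 40(y² - 6y) = 3996
Complete the square in x and y: 121(x - 2)² + 40(y - 3)² = 3996 + 484 + 360 = 4840
Divide through by 4840 to get (x - 2)²/40 + (y - 3)²/121 = 1.
Ellipse, center (2, 3), major axis vertical; a² = 121, b² = 40.
c² = a² - b² = 121 - 40 = 81, so c = 9.
Foci lie on the vertical axis through the center: (h, k ± c).

(2, -6) and (2, 12)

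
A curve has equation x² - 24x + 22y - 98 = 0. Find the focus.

(12, 11/2)

Only x is squared. Complete the square in x: (x - 12)² = -22(y - 11).
Vertex (12, 11); 4p = -22 so p = -11/2. Opens down.
Focus is p units from the vertex along the axis: (h, k + p).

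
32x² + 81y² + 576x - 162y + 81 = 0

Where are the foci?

Rearranging, 32(x² + 18x) + 81(y² - 2y) = -81.
32(x + 9)² + 81(y - 1)² = -81 + 2592 + 81 = 2592
Divide by 2592: (x + 9)²/81 + (y - 1)²/32 = 1
Ellipse, center (-9, 1), major axis horizontal; a² = 81, b² = 32.
c² = a² - b² = 81 - 32 = 49, so c = 7.
Foci lie on the horizontal axis through the center: (h ± c, k).

(-16, 1) and (-2, 1)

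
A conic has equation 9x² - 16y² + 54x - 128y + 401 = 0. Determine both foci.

Group: 9(x² + 6x) -16(y² + 8y) = -401
Complete the square: 9(x + 3)² -16(y + 4)² = -401 + 81 - 256 = -576
Divide by -576: (y + 4)²/36 - (x + 3)²/64 = 1
Hyperbola, center (-3, -4), transverse axis vertical; a² = 36, b² = 64.
c² = a² + b² = 36 + 64 = 100, so c = 10.
Foci lie on the vertical axis through the center: (h, k ± c).

(-3, -14) and (-3, 6)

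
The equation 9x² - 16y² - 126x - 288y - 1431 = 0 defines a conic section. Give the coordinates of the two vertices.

Group: 9(x² - 14x) -16(y² + 18y) = 1431
Complete the square in x and y: 9(x - 7)² -16(y + 9)² = 1431 + 441 - 1296 = 576
Dividing both sides by 576: (x - 7)²/64 - (y + 9)²/36 = 1
Hyperbola, center (7, -9), transverse axis horizontal; a² = 64, b² = 36.
a = 8. Vertices at (h ± a, k).

(-1, -9) and (15, -9)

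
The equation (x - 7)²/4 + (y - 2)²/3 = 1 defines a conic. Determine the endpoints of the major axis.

(5, 2) and (9, 2)

Center (7, 2). The larger denominator 4 sits under the x-term, so the major axis is horizontal; a² = 4, b² = 3.
a = 2. Vertices at (h ± a, k).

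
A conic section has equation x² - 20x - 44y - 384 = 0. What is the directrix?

Only x is squared. Complete the square in x: (x - 10)² = 44(y + 11).
Vertex (10, -11); 4p = 44 so p = 11. Opens up.
Directrix is the horizontal line y = k − p = -11 − (11) = -22.

y = -22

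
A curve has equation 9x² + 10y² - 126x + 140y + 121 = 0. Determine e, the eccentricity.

e = √10/10

Collect terms: 9(x² - 14x) + 10(y² + 14y) = -121
Complete the square in x and y: 9(x - 7)² + 10(y + 7)² = -121 + 441 + 490 = 810
Dividing both sides by 810: (x - 7)²/90 + (y + 7)²/81 = 1
Ellipse, center (7, -7), major axis horizontal; a² = 90, b² = 81.
c² = a² - b² = 9, so c = 3.
e = c/a = 3/3√10 = √10/10.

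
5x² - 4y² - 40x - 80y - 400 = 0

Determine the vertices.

(0, -10) and (8, -10)

Group: 5(x² - 8x) -4(y² + 20y) = 400
Complete the square in x and y: 5(x - 4)² -4(y + 10)² = 400 + 80 - 400 = 80
Dividing both sides by 80: (x - 4)²/16 - (y + 10)²/20 = 1
Hyperbola, center (4, -10), transverse axis horizontal; a² = 16, b² = 20.
a = 4. Vertices at (h ± a, k).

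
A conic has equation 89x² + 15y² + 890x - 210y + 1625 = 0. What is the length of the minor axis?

2√15

Rearranging, 89(x² + 10x) + 15(y² - 14y) = -1625.
Complete the square in x and y: 89(x + 5)² + 15(y - 7)² = -1625 + 2225 + 735 = 1335
Dividing both sides by 1335: (x + 5)²/15 + (y - 7)²/89 = 1
Ellipse, center (-5, 7), major axis vertical; a² = 89, b² = 15.
b² = 15 so b = √15; the minor axis has length 2b = 2√15.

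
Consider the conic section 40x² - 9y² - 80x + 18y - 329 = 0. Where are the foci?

Group the x- and y-terms: 40(x² - 2x) -9(y² - 2y) = 329
40(x - 1)² -9(y - 1)² = 329 + 40 - 9 = 360
Dividing both sides by 360: (x - 1)²/9 - (y - 1)²/40 = 1
Hyperbola, center (1, 1), transverse axis horizontal; a² = 9, b² = 40.
c² = a² + b² = 9 + 40 = 49, so c = 7.
Foci lie on the horizontal axis through the center: (h ± c, k).

(-6, 1) and (8, 1)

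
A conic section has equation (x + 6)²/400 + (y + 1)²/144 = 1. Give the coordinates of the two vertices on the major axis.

Center (-6, -1). The larger denominator 400 sits under the x-term, so the major axis is horizontal; a² = 400, b² = 144.
a = 20. Vertices at (h ± a, k).

(-26, -1) and (14, -1)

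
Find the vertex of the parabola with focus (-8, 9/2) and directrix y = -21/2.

The vertex is the midpoint between the focus and the directrix along the axis of symmetry.
Axis is vertical (directrix is horizontal). Vertex y-coordinate = (9/2 + (-21/2))/2 = -3; x-coordinate = -8.

(-8, -3)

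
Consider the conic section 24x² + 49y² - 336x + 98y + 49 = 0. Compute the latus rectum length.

48/7

24(x² - 14x) + 49(y² + 2y) = -49
Completing the square gives 24(x - 7)² + 49(y + 1)² = -49 + 1176 + 49 = 1176.
Dividing both sides by 1176: (x - 7)²/49 + (y + 1)²/24 = 1
Ellipse, center (7, -1), major axis horizontal; a² = 49, b² = 24.
Latus rectum length = 2b²/a = 2·24/7 = 48/7.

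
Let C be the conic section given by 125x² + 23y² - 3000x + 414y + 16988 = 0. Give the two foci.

(12, -9 - √102) and (12, -9 + √102)

125(x² - 24x) + 23(y² + 18y) = -16988
Complete the square in x and y: 125(x - 12)² + 23(y + 9)² = -16988 + 18000 + 1863 = 2875
Dividing both sides by 2875: (x - 12)²/23 + (y + 9)²/125 = 1
Ellipse, center (12, -9), major axis vertical; a² = 125, b² = 23.
c² = a² - b² = 125 - 23 = 102, so c = √102.
Foci lie on the vertical axis through the center: (h, k ± c).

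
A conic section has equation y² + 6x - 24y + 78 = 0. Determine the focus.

(19/2, 12)

Only y is squared. Complete the square in y: (y - 12)² = -6(x - 11).
Vertex (11, 12); 4p = -6 so p = -3/2. Opens left.
Focus is p units from the vertex along the axis: (h + p, k).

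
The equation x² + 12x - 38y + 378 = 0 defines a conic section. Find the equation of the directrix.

Only x is squared. Complete the square in x: (x + 6)² = 38(y - 9).
Vertex (-6, 9); 4p = 38 so p = 19/2. Opens up.
Directrix is the horizontal line y = k − p = 9 − (19/2) = -1/2.

y = -1/2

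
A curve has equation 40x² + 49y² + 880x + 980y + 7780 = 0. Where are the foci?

(-14, -10) and (-8, -10)

Group: 40(x² + 22x) + 49(y² + 20y) = -7780
Completing the square gives 40(x + 11)² + 49(y + 10)² = -7780 + 4840 + 4900 = 1960.
Divide through by 1960 to get (x + 11)²/49 + (y + 10)²/40 = 1.
Ellipse, center (-11, -10), major axis horizontal; a² = 49, b² = 40.
c² = a² - b² = 49 - 40 = 9, so c = 3.
Foci lie on the horizontal axis through the center: (h ± c, k).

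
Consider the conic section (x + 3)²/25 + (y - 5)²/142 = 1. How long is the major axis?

Center (-3, 5). The larger denominator 142 sits under the y-term, so the major axis is vertical; a² = 142, b² = 25.
a² = 142 so a = √142; the major axis has length 2a = 2√142.

2√142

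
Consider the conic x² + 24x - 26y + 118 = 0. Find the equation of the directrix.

y = -15/2

Only x is squared. Complete the square in x: (x + 12)² = 26(y + 1).
Vertex (-12, -1); 4p = 26 so p = 13/2. Opens up.
Directrix is the horizontal line y = k − p = -1 − (13/2) = -15/2.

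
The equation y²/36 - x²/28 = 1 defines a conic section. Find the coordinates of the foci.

Center (0, 0). The positive term is the y-term, so the transverse axis is vertical; a² = 36, b² = 28.
c² = a² + b² = 36 + 28 = 64, so c = 8.
Foci lie on the vertical axis through the center: (h, k ± c).

(0, -8) and (0, 8)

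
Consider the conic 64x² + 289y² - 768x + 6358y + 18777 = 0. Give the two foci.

64(x² - 12x) + 289(y² + 22y) = -18777
Complete the square: 64(x - 6)² + 289(y + 11)² = -18777 + 2304 + 34969 = 18496
Divide by 18496: (x - 6)²/289 + (y + 11)²/64 = 1
Ellipse, center (6, -11), major axis horizontal; a² = 289, b² = 64.
c² = a² - b² = 289 - 64 = 225, so c = 15.
Foci lie on the horizontal axis through the center: (h ± c, k).

(-9, -11) and (21, -11)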